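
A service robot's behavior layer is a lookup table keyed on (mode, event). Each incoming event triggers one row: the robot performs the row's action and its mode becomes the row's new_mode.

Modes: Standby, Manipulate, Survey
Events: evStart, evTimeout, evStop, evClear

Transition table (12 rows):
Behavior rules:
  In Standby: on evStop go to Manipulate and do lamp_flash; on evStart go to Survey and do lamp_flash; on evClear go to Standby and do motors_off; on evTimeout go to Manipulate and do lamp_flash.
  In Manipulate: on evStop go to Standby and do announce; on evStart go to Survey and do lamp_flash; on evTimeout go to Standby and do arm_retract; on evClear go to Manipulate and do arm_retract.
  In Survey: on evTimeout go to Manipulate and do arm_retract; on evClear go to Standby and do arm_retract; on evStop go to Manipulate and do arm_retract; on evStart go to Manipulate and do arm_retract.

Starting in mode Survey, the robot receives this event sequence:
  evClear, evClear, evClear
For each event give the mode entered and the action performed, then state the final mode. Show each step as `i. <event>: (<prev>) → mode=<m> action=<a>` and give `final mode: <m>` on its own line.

final mode: Standby

1. evClear: (Survey) → mode=Standby action=arm_retract
2. evClear: (Standby) → mode=Standby action=motors_off
3. evClear: (Standby) → mode=Standby action=motors_off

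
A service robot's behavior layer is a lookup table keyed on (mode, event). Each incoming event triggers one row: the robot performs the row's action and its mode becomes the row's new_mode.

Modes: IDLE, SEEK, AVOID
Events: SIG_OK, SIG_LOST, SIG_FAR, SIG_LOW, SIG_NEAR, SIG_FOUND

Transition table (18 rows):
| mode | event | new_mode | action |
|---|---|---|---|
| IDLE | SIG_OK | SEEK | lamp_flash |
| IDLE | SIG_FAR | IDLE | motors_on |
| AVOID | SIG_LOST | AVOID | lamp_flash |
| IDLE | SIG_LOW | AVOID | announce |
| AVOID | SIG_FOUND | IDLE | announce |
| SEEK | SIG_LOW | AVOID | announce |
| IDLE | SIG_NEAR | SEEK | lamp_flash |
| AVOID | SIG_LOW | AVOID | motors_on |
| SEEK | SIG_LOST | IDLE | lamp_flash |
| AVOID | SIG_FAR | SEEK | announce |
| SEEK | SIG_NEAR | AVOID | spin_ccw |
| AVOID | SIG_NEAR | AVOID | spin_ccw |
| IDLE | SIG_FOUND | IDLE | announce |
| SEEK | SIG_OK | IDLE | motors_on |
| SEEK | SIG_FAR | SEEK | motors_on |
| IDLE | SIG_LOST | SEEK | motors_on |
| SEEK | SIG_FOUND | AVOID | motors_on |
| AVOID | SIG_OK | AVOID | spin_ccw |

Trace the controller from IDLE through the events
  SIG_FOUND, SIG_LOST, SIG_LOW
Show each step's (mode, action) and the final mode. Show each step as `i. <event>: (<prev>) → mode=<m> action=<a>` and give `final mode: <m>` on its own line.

1. SIG_FOUND: (IDLE) → mode=IDLE action=announce
2. SIG_LOST: (IDLE) → mode=SEEK action=motors_on
3. SIG_LOW: (SEEK) → mode=AVOID action=announce

final mode: AVOID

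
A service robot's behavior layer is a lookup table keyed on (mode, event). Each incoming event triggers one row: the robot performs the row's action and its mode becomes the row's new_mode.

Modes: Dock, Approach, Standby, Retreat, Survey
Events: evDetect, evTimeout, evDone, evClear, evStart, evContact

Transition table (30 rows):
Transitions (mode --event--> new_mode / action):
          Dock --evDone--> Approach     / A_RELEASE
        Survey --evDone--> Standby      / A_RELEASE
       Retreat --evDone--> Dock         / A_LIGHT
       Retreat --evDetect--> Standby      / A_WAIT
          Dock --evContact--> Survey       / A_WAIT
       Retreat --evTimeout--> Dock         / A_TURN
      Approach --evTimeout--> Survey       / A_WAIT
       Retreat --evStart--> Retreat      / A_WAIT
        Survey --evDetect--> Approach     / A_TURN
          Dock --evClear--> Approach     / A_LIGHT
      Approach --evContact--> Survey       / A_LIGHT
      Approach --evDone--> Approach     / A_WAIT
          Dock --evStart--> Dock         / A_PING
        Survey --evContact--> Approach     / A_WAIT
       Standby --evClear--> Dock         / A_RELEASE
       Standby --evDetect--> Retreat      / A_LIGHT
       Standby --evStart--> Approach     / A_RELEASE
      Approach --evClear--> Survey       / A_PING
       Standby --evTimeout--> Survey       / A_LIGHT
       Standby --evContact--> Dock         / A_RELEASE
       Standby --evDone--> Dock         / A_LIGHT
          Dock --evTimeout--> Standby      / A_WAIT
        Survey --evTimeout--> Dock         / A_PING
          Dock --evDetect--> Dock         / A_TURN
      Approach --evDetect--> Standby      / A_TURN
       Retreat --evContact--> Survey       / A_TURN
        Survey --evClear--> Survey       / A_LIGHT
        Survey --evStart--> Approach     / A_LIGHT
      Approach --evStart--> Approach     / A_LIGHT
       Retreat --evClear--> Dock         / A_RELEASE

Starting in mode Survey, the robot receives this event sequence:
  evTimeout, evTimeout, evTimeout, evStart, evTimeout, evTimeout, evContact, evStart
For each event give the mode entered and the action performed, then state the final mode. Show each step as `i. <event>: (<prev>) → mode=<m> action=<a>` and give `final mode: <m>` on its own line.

1. evTimeout: (Survey) → mode=Dock action=A_PING
2. evTimeout: (Dock) → mode=Standby action=A_WAIT
3. evTimeout: (Standby) → mode=Survey action=A_LIGHT
4. evStart: (Survey) → mode=Approach action=A_LIGHT
5. evTimeout: (Approach) → mode=Survey action=A_WAIT
6. evTimeout: (Survey) → mode=Dock action=A_PING
7. evContact: (Dock) → mode=Survey action=A_WAIT
8. evStart: (Survey) → mode=Approach action=A_LIGHT

final mode: Approach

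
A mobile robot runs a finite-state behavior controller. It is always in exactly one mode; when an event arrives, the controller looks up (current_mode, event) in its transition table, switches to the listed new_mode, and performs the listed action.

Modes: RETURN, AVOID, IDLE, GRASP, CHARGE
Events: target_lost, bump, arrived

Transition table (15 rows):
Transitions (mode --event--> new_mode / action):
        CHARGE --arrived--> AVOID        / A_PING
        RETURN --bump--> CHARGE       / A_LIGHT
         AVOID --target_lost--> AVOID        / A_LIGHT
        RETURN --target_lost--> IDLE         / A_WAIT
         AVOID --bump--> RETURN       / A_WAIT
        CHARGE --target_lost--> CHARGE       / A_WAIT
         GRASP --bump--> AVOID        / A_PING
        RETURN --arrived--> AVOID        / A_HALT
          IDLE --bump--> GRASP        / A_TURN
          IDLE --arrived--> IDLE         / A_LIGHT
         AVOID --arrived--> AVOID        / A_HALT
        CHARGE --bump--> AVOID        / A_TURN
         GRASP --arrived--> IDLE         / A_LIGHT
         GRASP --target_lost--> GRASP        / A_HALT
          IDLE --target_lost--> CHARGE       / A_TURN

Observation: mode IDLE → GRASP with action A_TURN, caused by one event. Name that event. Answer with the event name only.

bump

try target_lost: (IDLE, target_lost) → (CHARGE, A_TURN)
try bump: (IDLE, bump) → (GRASP, A_TURN)  ← matches
try arrived: (IDLE, arrived) → (IDLE, A_LIGHT)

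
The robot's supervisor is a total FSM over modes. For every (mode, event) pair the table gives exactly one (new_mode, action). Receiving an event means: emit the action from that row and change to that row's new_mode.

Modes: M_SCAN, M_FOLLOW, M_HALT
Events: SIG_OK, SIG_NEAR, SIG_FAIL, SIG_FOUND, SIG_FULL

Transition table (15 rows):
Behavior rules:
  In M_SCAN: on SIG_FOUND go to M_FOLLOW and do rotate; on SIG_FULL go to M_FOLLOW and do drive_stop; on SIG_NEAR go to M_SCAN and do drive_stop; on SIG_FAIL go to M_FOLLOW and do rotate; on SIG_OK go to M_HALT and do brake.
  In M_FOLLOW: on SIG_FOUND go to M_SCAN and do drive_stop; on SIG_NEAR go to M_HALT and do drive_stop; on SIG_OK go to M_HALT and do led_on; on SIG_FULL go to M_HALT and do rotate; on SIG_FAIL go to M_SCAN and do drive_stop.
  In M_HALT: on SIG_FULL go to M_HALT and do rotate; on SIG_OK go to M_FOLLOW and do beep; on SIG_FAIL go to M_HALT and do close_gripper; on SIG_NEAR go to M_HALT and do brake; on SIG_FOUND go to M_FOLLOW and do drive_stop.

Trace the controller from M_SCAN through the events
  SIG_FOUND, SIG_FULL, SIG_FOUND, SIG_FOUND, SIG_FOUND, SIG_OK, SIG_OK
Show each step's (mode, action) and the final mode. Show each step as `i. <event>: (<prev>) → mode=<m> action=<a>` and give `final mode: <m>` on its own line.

1. SIG_FOUND: (M_SCAN) → mode=M_FOLLOW action=rotate
2. SIG_FULL: (M_FOLLOW) → mode=M_HALT action=rotate
3. SIG_FOUND: (M_HALT) → mode=M_FOLLOW action=drive_stop
4. SIG_FOUND: (M_FOLLOW) → mode=M_SCAN action=drive_stop
5. SIG_FOUND: (M_SCAN) → mode=M_FOLLOW action=rotate
6. SIG_OK: (M_FOLLOW) → mode=M_HALT action=led_on
7. SIG_OK: (M_HALT) → mode=M_FOLLOW action=beep

final mode: M_FOLLOW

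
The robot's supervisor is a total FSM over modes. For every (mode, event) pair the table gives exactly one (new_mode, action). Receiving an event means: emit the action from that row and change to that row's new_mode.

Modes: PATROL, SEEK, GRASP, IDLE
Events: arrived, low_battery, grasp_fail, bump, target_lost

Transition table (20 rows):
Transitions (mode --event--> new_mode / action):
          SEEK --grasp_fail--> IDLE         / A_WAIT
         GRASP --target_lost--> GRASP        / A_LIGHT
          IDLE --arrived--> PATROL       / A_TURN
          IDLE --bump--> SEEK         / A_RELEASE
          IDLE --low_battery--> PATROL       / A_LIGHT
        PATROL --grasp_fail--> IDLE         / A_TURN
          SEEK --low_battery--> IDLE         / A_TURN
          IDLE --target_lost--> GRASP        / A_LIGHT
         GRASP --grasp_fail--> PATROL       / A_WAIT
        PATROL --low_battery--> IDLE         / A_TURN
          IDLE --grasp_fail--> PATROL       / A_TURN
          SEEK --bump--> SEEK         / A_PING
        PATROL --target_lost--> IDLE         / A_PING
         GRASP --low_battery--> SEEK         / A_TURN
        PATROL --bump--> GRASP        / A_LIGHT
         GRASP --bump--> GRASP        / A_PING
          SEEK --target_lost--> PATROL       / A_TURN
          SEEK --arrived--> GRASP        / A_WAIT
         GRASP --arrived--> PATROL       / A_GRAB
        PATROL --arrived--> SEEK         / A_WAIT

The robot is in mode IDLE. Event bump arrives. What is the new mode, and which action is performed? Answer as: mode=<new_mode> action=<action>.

mode=SEEK action=A_RELEASE

current mode = IDLE; filter table to that mode:
  (IDLE, arrived) → (PATROL, A_TURN)
  (IDLE, bump) → (SEEK, A_RELEASE)  ← event matches
  (IDLE, low_battery) → (PATROL, A_LIGHT)
  (IDLE, target_lost) → (GRASP, A_LIGHT)
  (IDLE, grasp_fail) → (PATROL, A_TURN)
event = bump selects (SEEK, A_RELEASE)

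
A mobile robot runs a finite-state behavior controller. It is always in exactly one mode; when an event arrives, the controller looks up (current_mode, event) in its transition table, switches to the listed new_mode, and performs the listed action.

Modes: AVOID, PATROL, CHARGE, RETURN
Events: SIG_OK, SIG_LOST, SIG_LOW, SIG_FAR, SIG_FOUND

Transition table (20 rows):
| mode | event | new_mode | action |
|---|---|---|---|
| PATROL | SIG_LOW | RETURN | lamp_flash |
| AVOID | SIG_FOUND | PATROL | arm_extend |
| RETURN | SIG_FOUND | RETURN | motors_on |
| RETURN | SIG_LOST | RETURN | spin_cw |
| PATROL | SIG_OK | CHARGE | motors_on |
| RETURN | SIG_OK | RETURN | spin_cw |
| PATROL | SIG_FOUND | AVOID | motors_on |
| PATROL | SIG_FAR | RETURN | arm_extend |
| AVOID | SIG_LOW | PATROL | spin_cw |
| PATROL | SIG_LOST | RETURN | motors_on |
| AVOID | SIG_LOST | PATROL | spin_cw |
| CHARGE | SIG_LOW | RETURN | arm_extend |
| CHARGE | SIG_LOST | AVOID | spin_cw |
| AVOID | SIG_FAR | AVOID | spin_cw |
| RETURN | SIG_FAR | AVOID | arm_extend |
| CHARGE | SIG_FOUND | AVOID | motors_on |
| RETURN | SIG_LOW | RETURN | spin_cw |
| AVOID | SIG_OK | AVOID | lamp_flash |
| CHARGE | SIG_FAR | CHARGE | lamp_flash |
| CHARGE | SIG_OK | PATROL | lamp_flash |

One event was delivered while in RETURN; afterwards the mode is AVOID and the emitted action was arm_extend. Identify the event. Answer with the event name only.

SIG_FAR

try SIG_OK: (RETURN, SIG_OK) → (RETURN, spin_cw)
try SIG_LOST: (RETURN, SIG_LOST) → (RETURN, spin_cw)
try SIG_LOW: (RETURN, SIG_LOW) → (RETURN, spin_cw)
try SIG_FAR: (RETURN, SIG_FAR) → (AVOID, arm_extend)  ← matches
try SIG_FOUND: (RETURN, SIG_FOUND) → (RETURN, motors_on)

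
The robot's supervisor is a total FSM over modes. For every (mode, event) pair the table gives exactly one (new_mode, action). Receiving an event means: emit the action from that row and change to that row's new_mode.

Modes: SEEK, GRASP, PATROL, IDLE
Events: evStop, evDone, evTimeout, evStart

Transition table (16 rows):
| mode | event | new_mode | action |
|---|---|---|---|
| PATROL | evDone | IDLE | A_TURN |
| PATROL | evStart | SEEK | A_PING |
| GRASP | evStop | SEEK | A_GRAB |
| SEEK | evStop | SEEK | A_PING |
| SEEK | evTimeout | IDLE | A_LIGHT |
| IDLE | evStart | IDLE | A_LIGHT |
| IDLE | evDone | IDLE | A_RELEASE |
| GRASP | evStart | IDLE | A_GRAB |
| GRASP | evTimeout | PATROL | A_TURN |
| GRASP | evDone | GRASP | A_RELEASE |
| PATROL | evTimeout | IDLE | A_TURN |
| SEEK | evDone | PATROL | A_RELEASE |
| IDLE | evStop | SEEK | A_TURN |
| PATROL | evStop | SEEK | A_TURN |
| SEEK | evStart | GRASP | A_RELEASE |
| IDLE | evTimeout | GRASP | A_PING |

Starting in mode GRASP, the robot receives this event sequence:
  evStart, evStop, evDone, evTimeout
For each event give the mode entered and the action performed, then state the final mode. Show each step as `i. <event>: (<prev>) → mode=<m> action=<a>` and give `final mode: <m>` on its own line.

final mode: IDLE

1. evStart: (GRASP) → mode=IDLE action=A_GRAB
2. evStop: (IDLE) → mode=SEEK action=A_TURN
3. evDone: (SEEK) → mode=PATROL action=A_RELEASE
4. evTimeout: (PATROL) → mode=IDLE action=A_TURN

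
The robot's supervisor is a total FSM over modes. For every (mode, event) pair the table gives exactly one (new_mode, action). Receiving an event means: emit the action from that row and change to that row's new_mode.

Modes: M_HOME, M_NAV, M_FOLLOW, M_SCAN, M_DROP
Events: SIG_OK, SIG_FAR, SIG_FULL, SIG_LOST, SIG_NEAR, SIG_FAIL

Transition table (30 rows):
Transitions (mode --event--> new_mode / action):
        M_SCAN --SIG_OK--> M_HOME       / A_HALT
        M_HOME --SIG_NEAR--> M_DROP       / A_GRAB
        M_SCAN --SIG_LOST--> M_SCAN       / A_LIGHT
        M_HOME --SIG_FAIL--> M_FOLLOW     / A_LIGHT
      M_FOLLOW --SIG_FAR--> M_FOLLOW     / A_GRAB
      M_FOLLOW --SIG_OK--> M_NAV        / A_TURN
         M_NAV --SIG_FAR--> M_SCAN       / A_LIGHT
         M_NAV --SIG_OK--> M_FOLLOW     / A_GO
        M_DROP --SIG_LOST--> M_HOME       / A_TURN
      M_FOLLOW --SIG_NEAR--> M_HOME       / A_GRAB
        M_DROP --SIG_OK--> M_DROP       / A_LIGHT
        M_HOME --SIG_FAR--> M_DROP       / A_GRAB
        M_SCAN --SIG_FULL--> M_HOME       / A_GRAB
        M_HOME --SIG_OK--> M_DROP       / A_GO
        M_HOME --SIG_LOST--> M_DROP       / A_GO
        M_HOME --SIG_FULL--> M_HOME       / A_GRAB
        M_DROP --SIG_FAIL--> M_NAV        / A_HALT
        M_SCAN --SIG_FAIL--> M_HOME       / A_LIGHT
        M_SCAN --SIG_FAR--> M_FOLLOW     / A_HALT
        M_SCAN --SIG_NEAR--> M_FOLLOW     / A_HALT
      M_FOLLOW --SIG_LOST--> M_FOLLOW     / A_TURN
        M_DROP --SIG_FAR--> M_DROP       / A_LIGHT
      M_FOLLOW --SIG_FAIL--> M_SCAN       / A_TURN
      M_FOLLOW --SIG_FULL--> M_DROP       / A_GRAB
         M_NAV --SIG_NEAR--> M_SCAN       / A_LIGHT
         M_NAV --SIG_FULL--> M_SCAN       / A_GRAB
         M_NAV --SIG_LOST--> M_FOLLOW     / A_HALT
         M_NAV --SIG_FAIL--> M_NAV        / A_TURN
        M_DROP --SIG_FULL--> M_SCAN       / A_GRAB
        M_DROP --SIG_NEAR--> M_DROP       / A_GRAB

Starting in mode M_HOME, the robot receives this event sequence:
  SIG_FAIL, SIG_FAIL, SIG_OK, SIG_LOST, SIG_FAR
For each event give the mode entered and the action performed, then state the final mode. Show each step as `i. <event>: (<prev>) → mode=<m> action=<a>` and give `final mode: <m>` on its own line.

1. SIG_FAIL: (M_HOME) → mode=M_FOLLOW action=A_LIGHT
2. SIG_FAIL: (M_FOLLOW) → mode=M_SCAN action=A_TURN
3. SIG_OK: (M_SCAN) → mode=M_HOME action=A_HALT
4. SIG_LOST: (M_HOME) → mode=M_DROP action=A_GO
5. SIG_FAR: (M_DROP) → mode=M_DROP action=A_LIGHT

final mode: M_DROP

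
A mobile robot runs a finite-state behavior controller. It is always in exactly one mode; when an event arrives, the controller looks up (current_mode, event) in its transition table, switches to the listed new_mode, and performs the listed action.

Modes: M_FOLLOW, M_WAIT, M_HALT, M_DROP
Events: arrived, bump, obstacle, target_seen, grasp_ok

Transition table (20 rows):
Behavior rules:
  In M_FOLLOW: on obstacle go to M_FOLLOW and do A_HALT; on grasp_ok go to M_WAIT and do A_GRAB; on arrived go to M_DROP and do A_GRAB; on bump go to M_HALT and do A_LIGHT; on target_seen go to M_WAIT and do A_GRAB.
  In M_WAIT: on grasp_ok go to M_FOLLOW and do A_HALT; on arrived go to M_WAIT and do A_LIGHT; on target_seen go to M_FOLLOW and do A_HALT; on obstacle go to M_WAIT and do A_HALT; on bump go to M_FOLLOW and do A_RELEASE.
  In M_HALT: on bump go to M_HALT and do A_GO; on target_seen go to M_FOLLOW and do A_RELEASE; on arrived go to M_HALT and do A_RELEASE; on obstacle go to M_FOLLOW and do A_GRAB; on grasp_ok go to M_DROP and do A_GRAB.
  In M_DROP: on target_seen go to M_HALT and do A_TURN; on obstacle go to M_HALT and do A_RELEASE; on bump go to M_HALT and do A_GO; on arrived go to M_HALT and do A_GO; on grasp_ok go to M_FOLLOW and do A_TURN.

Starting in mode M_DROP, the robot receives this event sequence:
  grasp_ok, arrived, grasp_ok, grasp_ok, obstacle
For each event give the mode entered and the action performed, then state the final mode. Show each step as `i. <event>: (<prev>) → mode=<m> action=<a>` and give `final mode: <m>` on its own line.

final mode: M_WAIT

1. grasp_ok: (M_DROP) → mode=M_FOLLOW action=A_TURN
2. arrived: (M_FOLLOW) → mode=M_DROP action=A_GRAB
3. grasp_ok: (M_DROP) → mode=M_FOLLOW action=A_TURN
4. grasp_ok: (M_FOLLOW) → mode=M_WAIT action=A_GRAB
5. obstacle: (M_WAIT) → mode=M_WAIT action=A_HALT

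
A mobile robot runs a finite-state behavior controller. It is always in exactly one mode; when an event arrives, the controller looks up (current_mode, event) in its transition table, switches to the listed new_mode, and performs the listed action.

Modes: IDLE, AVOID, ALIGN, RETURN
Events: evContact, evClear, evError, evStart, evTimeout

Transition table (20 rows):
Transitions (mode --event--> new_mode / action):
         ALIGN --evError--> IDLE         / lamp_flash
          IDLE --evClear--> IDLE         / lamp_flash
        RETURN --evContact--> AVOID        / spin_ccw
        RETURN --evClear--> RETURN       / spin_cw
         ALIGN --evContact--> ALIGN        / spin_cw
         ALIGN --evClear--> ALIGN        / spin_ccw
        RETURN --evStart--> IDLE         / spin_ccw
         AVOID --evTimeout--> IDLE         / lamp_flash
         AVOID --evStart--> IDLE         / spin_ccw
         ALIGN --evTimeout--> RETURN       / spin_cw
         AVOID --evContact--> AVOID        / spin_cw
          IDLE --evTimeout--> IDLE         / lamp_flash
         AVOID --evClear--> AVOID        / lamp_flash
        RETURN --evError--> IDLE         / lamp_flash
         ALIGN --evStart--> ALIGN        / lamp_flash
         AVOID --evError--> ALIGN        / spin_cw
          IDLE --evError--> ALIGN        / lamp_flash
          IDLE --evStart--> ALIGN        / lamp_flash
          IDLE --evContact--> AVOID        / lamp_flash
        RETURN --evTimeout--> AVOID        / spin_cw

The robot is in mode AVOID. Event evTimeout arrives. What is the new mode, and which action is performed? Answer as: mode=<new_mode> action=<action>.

current mode = AVOID; filter table to that mode:
  (AVOID, evTimeout) → (IDLE, lamp_flash)  ← event matches
  (AVOID, evStart) → (IDLE, spin_ccw)
  (AVOID, evContact) → (AVOID, spin_cw)
  (AVOID, evClear) → (AVOID, lamp_flash)
  (AVOID, evError) → (ALIGN, spin_cw)
event = evTimeout selects (IDLE, lamp_flash)

mode=IDLE action=lamp_flash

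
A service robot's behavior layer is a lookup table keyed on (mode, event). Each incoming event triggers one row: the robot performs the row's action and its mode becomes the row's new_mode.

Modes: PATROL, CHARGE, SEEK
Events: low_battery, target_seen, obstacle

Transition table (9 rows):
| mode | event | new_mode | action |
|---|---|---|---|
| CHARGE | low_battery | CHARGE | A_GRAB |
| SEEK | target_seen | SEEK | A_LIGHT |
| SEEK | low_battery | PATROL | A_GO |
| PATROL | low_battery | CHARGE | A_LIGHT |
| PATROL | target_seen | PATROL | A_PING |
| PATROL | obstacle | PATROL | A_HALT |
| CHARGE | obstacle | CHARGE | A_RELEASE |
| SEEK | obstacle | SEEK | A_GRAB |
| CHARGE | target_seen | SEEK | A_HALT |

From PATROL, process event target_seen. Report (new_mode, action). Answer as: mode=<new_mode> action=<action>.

mode=PATROL action=A_PING

current mode = PATROL; filter table to that mode:
  (PATROL, low_battery) → (CHARGE, A_LIGHT)
  (PATROL, target_seen) → (PATROL, A_PING)  ← event matches
  (PATROL, obstacle) → (PATROL, A_HALT)
event = target_seen selects (PATROL, A_PING)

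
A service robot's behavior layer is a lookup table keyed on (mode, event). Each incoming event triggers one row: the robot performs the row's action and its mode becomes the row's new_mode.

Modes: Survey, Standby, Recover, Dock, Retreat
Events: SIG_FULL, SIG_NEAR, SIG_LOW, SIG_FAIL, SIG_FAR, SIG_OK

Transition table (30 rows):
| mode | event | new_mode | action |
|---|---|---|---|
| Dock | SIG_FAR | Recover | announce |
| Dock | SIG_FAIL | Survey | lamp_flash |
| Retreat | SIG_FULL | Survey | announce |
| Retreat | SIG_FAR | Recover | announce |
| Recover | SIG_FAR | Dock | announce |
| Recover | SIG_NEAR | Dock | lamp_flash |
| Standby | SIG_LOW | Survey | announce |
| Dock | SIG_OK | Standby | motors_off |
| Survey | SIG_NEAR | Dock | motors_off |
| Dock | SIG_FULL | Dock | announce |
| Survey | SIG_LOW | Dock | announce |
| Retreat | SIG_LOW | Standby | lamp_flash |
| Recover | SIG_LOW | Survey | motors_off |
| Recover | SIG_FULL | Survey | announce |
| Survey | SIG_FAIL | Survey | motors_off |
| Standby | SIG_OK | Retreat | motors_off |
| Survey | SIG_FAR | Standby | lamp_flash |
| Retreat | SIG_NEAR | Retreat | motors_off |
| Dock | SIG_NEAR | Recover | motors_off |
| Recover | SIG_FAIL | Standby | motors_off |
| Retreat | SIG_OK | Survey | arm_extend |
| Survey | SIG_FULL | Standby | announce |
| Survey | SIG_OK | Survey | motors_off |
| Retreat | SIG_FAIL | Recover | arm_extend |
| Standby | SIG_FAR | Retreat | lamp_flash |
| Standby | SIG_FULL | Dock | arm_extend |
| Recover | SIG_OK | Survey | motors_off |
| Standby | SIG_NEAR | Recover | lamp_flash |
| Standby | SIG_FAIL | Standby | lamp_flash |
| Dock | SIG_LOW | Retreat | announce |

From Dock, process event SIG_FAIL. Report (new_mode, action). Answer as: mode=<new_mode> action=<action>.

mode=Survey action=lamp_flash

current mode = Dock; filter table to that mode:
  (Dock, SIG_FAR) → (Recover, announce)
  (Dock, SIG_FAIL) → (Survey, lamp_flash)  ← event matches
  (Dock, SIG_OK) → (Standby, motors_off)
  (Dock, SIG_FULL) → (Dock, announce)
  (Dock, SIG_NEAR) → (Recover, motors_off)
  (Dock, SIG_LOW) → (Retreat, announce)
event = SIG_FAIL selects (Survey, lamp_flash)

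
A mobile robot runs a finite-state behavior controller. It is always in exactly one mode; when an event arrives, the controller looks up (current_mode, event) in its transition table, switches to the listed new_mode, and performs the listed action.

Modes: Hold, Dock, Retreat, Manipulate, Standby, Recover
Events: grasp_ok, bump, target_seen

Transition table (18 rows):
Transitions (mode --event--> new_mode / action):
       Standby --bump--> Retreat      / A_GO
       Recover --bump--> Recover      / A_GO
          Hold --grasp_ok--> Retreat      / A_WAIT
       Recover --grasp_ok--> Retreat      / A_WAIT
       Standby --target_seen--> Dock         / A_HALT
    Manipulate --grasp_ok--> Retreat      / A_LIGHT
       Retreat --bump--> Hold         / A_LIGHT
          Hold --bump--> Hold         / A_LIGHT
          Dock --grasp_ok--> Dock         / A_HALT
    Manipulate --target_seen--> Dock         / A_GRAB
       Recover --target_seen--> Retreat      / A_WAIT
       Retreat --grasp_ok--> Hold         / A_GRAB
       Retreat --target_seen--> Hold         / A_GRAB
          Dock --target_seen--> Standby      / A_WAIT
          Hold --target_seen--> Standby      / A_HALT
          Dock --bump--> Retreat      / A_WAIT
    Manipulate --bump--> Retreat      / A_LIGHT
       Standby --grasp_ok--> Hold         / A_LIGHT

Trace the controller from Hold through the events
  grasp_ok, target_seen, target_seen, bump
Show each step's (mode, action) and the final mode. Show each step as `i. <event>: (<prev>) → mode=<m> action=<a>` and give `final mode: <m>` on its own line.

1. grasp_ok: (Hold) → mode=Retreat action=A_WAIT
2. target_seen: (Retreat) → mode=Hold action=A_GRAB
3. target_seen: (Hold) → mode=Standby action=A_HALT
4. bump: (Standby) → mode=Retreat action=A_GO

final mode: Retreat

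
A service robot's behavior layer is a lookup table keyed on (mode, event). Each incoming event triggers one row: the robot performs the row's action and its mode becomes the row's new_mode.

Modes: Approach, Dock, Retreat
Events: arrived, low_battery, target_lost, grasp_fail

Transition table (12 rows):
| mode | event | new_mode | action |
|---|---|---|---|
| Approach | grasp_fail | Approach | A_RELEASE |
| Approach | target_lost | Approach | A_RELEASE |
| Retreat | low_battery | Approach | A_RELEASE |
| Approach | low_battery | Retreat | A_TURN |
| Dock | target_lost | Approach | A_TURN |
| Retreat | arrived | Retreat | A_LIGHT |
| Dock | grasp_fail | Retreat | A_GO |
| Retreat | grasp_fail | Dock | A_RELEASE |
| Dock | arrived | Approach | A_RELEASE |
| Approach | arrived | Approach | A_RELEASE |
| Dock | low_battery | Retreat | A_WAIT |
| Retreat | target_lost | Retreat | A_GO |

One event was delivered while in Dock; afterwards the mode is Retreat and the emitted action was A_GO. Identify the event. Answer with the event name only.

try arrived: (Dock, arrived) → (Approach, A_RELEASE)
try low_battery: (Dock, low_battery) → (Retreat, A_WAIT)
try target_lost: (Dock, target_lost) → (Approach, A_TURN)
try grasp_fail: (Dock, grasp_fail) → (Retreat, A_GO)  ← matches

grasp_fail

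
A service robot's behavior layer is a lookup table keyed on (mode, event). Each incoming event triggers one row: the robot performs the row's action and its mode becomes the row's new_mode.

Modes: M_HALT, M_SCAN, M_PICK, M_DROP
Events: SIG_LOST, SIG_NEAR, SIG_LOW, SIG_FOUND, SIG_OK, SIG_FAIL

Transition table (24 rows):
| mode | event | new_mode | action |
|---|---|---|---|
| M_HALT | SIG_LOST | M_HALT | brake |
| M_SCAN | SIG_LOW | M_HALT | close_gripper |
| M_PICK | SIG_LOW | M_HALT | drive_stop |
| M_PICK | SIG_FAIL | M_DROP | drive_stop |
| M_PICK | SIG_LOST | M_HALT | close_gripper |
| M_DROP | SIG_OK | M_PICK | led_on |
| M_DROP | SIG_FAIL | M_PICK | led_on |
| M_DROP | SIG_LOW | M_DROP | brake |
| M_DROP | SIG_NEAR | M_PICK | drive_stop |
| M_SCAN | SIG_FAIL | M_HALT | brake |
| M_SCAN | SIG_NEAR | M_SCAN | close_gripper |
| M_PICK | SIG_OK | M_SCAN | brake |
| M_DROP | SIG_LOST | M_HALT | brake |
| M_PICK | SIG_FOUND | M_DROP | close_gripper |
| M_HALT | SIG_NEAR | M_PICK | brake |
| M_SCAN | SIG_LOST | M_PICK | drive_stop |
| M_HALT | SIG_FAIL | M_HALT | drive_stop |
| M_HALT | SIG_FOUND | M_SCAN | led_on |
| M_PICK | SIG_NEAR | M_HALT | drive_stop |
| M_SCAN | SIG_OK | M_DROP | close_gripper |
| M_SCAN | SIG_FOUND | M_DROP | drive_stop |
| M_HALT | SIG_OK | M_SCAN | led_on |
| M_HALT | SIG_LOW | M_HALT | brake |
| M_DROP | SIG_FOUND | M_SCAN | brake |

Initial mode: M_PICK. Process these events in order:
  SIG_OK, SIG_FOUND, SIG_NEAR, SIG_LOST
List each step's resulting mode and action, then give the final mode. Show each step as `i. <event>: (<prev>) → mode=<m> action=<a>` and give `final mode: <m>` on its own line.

1. SIG_OK: (M_PICK) → mode=M_SCAN action=brake
2. SIG_FOUND: (M_SCAN) → mode=M_DROP action=drive_stop
3. SIG_NEAR: (M_DROP) → mode=M_PICK action=drive_stop
4. SIG_LOST: (M_PICK) → mode=M_HALT action=close_gripper

final mode: M_HALT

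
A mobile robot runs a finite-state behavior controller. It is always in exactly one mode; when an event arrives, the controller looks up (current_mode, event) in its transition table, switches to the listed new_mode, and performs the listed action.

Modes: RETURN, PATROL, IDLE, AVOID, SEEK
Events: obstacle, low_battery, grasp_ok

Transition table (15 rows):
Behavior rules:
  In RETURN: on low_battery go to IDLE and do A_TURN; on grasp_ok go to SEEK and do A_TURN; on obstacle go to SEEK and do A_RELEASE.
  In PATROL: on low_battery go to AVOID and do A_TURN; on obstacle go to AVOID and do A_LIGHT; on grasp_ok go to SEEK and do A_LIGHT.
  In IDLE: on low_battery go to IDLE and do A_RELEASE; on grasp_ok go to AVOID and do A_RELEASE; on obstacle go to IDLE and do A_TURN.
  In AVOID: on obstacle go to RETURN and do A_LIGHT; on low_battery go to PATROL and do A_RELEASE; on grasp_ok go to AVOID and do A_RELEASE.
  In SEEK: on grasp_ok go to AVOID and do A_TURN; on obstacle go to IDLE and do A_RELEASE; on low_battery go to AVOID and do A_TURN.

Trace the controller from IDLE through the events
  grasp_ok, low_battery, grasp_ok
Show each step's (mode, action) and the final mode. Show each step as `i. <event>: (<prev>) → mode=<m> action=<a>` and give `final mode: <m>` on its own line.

final mode: SEEK

1. grasp_ok: (IDLE) → mode=AVOID action=A_RELEASE
2. low_battery: (AVOID) → mode=PATROL action=A_RELEASE
3. grasp_ok: (PATROL) → mode=SEEK action=A_LIGHT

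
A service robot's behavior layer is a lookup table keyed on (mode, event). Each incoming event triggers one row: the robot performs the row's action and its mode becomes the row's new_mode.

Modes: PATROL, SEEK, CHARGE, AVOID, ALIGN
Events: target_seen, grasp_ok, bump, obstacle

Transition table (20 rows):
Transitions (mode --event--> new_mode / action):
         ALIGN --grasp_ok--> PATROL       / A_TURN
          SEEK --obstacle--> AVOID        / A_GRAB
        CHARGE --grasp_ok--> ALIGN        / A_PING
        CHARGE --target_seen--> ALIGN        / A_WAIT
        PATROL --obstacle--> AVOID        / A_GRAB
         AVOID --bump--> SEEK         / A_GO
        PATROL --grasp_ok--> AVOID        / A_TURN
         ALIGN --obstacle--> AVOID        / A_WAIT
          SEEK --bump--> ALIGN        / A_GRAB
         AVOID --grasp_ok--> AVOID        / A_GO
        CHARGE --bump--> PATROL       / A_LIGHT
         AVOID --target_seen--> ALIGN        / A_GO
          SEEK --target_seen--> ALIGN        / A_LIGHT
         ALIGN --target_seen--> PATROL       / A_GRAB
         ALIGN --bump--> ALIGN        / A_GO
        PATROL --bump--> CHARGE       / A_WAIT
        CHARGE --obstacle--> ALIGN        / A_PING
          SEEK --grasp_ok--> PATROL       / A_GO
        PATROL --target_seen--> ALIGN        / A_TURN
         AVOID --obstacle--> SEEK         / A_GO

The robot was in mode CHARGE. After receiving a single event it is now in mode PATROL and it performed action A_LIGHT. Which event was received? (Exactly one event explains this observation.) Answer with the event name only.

try target_seen: (CHARGE, target_seen) → (ALIGN, A_WAIT)
try grasp_ok: (CHARGE, grasp_ok) → (ALIGN, A_PING)
try bump: (CHARGE, bump) → (PATROL, A_LIGHT)  ← matches
try obstacle: (CHARGE, obstacle) → (ALIGN, A_PING)

bump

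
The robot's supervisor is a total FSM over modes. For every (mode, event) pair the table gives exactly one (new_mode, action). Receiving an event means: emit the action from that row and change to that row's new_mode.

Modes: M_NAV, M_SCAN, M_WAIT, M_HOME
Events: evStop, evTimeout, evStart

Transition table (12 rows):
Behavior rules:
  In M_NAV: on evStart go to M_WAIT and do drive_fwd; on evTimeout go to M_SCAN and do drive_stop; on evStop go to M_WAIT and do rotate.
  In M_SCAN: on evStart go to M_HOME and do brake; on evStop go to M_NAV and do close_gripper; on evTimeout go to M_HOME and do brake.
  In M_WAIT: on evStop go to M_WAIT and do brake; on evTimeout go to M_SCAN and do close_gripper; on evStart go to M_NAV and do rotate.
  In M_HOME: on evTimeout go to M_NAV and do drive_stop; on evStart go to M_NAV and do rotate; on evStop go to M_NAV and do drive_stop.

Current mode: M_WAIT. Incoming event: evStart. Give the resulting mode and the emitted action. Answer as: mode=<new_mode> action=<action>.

mode=M_NAV action=rotate

current mode = M_WAIT; filter table to that mode:
  (M_WAIT, evStop) → (M_WAIT, brake)
  (M_WAIT, evTimeout) → (M_SCAN, close_gripper)
  (M_WAIT, evStart) → (M_NAV, rotate)  ← event matches
event = evStart selects (M_NAV, rotate)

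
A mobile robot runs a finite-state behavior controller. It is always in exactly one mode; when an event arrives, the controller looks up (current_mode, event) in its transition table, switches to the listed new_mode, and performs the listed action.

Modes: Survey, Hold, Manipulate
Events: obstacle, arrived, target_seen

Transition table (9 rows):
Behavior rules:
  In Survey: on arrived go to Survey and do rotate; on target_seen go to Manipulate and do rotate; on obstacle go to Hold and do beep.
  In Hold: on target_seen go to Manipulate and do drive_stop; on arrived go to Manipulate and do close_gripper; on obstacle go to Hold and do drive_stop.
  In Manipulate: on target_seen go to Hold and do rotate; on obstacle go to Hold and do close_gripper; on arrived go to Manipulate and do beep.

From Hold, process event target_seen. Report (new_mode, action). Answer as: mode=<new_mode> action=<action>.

mode=Manipulate action=drive_stop

current mode = Hold; filter table to that mode:
  (Hold, target_seen) → (Manipulate, drive_stop)  ← event matches
  (Hold, arrived) → (Manipulate, close_gripper)
  (Hold, obstacle) → (Hold, drive_stop)
event = target_seen selects (Manipulate, drive_stop)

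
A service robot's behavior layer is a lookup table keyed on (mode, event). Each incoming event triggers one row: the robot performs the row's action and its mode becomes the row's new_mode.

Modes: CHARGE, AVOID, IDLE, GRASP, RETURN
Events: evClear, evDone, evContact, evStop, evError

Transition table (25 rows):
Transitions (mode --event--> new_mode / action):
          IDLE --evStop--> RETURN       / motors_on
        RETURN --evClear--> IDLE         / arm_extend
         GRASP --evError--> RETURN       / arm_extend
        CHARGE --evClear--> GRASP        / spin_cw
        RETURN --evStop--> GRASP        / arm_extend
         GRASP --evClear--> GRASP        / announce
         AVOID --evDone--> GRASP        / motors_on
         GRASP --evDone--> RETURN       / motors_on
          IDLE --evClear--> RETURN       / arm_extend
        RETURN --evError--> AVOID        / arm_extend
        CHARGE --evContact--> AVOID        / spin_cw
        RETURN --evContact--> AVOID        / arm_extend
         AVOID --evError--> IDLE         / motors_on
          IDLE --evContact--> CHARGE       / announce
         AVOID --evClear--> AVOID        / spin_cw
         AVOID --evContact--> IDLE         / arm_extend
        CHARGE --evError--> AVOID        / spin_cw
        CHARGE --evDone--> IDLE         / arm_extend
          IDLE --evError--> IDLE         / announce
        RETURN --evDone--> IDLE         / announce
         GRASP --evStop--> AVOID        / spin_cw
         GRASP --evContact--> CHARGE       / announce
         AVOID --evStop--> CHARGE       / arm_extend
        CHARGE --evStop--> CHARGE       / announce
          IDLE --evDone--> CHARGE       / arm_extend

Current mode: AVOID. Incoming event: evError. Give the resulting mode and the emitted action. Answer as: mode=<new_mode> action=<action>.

mode=IDLE action=motors_on

current mode = AVOID; filter table to that mode:
  (AVOID, evDone) → (GRASP, motors_on)
  (AVOID, evError) → (IDLE, motors_on)  ← event matches
  (AVOID, evClear) → (AVOID, spin_cw)
  (AVOID, evContact) → (IDLE, arm_extend)
  (AVOID, evStop) → (CHARGE, arm_extend)
event = evError selects (IDLE, motors_on)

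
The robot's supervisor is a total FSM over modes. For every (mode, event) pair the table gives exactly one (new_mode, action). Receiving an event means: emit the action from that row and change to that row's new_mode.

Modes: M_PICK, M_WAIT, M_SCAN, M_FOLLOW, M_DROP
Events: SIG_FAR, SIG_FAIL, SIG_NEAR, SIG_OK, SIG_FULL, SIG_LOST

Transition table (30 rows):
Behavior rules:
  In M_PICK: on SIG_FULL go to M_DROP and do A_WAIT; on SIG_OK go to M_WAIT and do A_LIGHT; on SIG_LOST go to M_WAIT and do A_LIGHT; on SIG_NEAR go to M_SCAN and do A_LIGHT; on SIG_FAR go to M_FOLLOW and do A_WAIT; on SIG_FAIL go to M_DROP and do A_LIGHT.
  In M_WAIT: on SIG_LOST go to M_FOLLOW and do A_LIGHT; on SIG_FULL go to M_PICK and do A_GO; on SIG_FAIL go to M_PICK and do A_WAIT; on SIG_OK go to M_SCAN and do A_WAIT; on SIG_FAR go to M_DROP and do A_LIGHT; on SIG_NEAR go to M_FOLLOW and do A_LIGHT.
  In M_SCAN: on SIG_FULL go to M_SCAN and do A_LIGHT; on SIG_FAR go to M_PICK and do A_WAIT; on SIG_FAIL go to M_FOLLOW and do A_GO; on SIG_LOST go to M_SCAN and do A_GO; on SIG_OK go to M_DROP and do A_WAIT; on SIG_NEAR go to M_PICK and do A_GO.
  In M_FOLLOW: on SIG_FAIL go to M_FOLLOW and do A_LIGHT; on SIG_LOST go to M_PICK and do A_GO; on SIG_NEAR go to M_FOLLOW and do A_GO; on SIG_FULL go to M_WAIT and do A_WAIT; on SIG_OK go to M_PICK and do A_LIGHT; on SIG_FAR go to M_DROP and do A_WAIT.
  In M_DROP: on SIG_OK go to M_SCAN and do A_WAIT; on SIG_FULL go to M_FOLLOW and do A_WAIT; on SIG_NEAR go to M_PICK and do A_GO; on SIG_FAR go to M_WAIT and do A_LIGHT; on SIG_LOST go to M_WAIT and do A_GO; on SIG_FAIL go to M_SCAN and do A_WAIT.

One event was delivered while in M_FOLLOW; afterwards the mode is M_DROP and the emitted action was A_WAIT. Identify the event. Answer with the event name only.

SIG_FAR

try SIG_FAR: (M_FOLLOW, SIG_FAR) → (M_DROP, A_WAIT)  ← matches
try SIG_FAIL: (M_FOLLOW, SIG_FAIL) → (M_FOLLOW, A_LIGHT)
try SIG_NEAR: (M_FOLLOW, SIG_NEAR) → (M_FOLLOW, A_GO)
try SIG_OK: (M_FOLLOW, SIG_OK) → (M_PICK, A_LIGHT)
try SIG_FULL: (M_FOLLOW, SIG_FULL) → (M_WAIT, A_WAIT)
try SIG_LOST: (M_FOLLOW, SIG_LOST) → (M_PICK, A_GO)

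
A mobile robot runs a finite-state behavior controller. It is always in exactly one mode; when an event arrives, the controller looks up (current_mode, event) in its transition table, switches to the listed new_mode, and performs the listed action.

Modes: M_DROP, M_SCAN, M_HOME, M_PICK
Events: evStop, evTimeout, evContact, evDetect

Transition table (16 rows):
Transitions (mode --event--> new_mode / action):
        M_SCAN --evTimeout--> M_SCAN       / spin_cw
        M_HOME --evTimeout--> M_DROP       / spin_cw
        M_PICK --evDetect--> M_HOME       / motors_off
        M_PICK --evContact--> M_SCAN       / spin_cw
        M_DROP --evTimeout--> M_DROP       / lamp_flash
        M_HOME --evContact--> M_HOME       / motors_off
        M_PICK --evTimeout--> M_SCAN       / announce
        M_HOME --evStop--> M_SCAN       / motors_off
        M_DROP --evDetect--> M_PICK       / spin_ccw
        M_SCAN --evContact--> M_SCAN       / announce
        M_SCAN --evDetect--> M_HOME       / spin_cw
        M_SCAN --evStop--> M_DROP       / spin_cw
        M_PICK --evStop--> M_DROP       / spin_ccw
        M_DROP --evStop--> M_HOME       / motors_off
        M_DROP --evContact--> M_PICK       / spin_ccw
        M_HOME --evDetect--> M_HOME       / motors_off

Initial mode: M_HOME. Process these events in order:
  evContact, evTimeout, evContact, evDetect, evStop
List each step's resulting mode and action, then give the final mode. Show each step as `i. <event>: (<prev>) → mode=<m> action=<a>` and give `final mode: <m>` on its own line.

1. evContact: (M_HOME) → mode=M_HOME action=motors_off
2. evTimeout: (M_HOME) → mode=M_DROP action=spin_cw
3. evContact: (M_DROP) → mode=M_PICK action=spin_ccw
4. evDetect: (M_PICK) → mode=M_HOME action=motors_off
5. evStop: (M_HOME) → mode=M_SCAN action=motors_off

final mode: M_SCAN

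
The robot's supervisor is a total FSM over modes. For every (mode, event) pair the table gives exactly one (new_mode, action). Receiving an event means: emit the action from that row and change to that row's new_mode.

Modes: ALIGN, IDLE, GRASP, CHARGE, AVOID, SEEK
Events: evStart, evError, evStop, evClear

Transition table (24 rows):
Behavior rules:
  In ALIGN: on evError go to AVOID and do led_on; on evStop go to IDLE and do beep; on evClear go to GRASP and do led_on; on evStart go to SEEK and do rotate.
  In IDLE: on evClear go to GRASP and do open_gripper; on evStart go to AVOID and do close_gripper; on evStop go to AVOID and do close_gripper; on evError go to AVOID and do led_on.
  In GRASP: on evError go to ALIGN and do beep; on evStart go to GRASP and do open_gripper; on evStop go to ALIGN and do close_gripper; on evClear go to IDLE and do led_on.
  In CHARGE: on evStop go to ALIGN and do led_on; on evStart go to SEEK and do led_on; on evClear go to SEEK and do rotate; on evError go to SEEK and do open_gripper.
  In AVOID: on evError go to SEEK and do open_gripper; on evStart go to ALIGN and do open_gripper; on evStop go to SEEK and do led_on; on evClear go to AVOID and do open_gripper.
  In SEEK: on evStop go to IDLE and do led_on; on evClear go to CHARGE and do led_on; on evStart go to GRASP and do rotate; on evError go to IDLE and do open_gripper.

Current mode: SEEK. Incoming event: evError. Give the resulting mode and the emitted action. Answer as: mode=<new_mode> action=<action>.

mode=IDLE action=open_gripper

current mode = SEEK; filter table to that mode:
  (SEEK, evStop) → (IDLE, led_on)
  (SEEK, evClear) → (CHARGE, led_on)
  (SEEK, evStart) → (GRASP, rotate)
  (SEEK, evError) → (IDLE, open_gripper)  ← event matches
event = evError selects (IDLE, open_gripper)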